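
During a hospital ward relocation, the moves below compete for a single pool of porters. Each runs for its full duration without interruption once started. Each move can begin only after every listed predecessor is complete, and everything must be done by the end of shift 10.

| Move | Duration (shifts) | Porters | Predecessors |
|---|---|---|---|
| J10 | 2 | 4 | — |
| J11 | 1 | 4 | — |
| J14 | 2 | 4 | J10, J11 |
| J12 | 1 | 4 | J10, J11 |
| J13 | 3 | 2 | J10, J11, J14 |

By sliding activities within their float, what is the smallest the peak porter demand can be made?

Early-start (J10@1, J11@1, J14@3, J12@3, J13@5) gives peak 8: s1:8  s2:4  s3:8  s4:4  s5:2  s6:2  s7:2  s8:0  s9:0  s10:0.
Shift J11→3, J14→4, J12→6, J13→7.
Schedule J10@1, J11@3, J14@4, J12@6, J13@7: s1:4  s2:4  s3:4  s4:4  s5:4  s6:4  s7:2  s8:2  s9:2  s10:0 — peak 4.

4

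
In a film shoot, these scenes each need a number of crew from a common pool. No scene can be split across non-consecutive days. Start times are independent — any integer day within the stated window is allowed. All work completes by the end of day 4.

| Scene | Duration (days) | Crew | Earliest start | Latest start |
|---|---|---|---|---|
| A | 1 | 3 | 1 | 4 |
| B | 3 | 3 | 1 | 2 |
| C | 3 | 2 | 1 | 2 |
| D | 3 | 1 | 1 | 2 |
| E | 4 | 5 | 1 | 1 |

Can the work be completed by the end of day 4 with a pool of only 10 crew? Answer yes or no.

Total crew member-days = 41; over 4 days the average is 41/4 > 10, so some day must exceed 10.

no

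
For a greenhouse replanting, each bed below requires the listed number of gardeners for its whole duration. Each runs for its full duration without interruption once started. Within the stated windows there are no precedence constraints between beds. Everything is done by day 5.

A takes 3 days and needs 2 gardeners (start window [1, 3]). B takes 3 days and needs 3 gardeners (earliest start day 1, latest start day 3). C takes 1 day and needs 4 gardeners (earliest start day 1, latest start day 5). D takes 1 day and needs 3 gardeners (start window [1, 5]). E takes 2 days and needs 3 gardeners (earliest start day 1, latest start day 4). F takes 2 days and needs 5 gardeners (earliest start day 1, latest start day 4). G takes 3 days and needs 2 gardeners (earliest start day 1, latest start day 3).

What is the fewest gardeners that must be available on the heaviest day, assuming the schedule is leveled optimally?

Early-start (A@1, B@1, C@1, D@1, E@1, F@1, G@1) gives peak 22: d1:22  d2:15  d3:7  d4:0  d5:0.
Shift D→2, E→3, F→4, G→2.
Schedule A@1, B@1, C@1, D@2, E@3, F@4, G@2: d1:9  d2:10  d3:10  d4:10  d5:5 — peak 10.

10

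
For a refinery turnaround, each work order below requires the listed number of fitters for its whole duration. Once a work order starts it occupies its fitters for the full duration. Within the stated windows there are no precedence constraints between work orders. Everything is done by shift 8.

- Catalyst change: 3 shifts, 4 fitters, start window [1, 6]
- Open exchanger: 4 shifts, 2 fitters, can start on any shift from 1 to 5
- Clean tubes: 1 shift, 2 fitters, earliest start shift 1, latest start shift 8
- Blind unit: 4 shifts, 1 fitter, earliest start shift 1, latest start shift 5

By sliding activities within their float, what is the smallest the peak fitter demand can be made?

4

Early-start (Catalyst change@1, Open exchanger@1, Clean tubes@1, Blind unit@1) gives peak 9: s1:9  s2:7  s3:7  s4:3  s5:0  s6:0  s7:0  s8:0.
Shift Open exchanger→4, Clean tubes→4, Blind unit→5.
Schedule Catalyst change@1, Open exchanger@4, Clean tubes@4, Blind unit@5: s1:4  s2:4  s3:4  s4:4  s5:3  s6:3  s7:3  s8:1 — peak 4.
Total fitter-shifts = 26 over 8 shifts ⇒ peak ≥ ⌈26/8⌉ = 4, so 4 is optimal.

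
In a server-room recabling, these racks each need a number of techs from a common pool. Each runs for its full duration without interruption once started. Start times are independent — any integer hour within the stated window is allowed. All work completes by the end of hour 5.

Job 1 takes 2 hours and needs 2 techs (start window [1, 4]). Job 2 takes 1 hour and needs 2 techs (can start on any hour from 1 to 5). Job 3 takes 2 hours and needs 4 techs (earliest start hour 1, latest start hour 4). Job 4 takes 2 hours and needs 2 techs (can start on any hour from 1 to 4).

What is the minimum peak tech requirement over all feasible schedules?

4

Early-start (Job 1@1, Job 2@1, Job 3@1, Job 4@1) gives peak 10: h1:10  h2:8  h3:0  h4:0  h5:0.
Shift Job 3→4, Job 4→2.
Schedule Job 1@1, Job 2@1, Job 3@4, Job 4@2: h1:4  h2:4  h3:2  h4:4  h5:4 — peak 4.
Total tech-hours = 18 over 5 hours ⇒ peak ≥ ⌈18/5⌉ = 4, so 4 is optimal.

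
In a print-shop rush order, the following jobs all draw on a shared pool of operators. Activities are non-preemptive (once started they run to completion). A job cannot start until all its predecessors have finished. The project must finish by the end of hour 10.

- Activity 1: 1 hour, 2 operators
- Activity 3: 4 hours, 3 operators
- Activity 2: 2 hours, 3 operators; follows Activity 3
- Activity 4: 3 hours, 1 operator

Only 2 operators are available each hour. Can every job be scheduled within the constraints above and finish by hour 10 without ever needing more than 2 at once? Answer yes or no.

Total operator-hours = 23; over 10 hours the average is 23/10 > 2, so some hour must exceed 2.

no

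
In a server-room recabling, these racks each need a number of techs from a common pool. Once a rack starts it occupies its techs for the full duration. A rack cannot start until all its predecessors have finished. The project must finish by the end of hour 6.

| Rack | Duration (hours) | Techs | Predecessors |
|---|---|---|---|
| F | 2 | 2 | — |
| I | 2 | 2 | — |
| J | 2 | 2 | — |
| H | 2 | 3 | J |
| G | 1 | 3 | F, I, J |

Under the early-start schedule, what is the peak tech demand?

Early-start schedule: F@1, I@1, J@1, H@3, G@3.
Load per hour: hour 1: 6, hour 2: 6, hour 3: 6, hour 4: 3, hour 5: 0, hour 6: 0.
Peak is 6.

6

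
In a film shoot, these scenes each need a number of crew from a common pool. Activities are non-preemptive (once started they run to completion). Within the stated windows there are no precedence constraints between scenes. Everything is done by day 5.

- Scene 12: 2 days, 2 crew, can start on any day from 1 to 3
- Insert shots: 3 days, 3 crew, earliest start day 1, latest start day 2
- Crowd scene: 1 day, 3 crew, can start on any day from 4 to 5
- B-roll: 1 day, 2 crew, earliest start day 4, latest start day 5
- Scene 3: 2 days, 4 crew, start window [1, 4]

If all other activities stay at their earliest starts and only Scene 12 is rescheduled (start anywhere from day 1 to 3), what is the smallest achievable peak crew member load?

7

Scene 12@1: d1:9  d2:9  d3:3  d4:5  d5:0 → peak 9
Scene 12@2: d1:7  d2:9  d3:5  d4:5  d5:0 → peak 9
Scene 12@3: d1:7  d2:7  d3:5  d4:7  d5:0 → peak 7
Best is Scene 12@3, peak 7.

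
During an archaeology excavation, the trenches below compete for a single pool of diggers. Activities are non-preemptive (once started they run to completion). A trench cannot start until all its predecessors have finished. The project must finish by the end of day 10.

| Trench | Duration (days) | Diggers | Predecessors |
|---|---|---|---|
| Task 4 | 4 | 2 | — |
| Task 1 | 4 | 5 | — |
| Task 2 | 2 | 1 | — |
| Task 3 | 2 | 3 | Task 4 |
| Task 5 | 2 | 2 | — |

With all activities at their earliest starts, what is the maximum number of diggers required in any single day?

10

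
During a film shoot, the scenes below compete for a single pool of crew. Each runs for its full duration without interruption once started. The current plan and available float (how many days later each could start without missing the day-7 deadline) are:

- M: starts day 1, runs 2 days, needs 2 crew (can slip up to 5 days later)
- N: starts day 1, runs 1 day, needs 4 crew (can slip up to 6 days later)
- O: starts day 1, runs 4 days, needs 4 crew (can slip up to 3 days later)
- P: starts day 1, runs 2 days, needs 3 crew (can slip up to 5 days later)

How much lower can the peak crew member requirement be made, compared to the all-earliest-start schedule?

Early-start peak: d1:13  d2:9  d3:4  d4:4  d5:0  d6:0  d7:0 ⇒ 13.
Leveled (M@1, N@3, O@4, P@1): d1:5  d2:5  d3:4  d4:4  d5:4  d6:4  d7:4 ⇒ 5.
Reduction 13 − 5 = 8.

8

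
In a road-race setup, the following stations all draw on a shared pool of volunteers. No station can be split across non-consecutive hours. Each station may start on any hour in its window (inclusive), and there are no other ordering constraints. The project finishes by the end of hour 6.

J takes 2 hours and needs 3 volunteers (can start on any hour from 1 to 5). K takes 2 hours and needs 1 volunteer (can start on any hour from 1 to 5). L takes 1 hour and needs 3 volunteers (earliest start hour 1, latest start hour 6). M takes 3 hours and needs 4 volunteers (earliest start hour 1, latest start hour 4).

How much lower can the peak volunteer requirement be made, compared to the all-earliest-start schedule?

7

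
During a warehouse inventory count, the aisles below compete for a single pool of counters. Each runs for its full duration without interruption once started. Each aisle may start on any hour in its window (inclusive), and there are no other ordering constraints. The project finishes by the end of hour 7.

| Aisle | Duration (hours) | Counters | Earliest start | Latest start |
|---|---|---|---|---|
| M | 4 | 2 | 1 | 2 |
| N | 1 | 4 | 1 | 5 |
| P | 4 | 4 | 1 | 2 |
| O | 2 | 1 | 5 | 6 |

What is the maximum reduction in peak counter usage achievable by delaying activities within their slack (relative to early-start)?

Early-start peak: h1:10  h2:6  h3:6  h4:6  h5:1  h6:1  h7:0 ⇒ 10.
Leveled (M@1, N@1, P@2, O@5): h1:6  h2:6  h3:6  h4:6  h5:5  h6:1  h7:0 ⇒ 6.
Reduction 10 − 6 = 4.

4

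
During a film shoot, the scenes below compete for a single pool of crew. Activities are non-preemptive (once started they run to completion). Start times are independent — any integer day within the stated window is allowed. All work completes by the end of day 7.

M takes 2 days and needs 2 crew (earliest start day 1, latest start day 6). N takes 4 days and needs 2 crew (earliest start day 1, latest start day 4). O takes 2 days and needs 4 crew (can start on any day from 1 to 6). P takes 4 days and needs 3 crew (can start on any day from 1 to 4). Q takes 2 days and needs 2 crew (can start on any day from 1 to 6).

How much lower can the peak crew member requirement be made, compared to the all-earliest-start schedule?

6

Early-start peak: d1:13  d2:13  d3:5  d4:5  d5:0  d6:0  d7:0 ⇒ 13.
Leveled (M@1, N@1, O@5, P@1, Q@3): d1:7  d2:7  d3:7  d4:7  d5:4  d6:4  d7:0 ⇒ 7.
Reduction 13 − 7 = 6.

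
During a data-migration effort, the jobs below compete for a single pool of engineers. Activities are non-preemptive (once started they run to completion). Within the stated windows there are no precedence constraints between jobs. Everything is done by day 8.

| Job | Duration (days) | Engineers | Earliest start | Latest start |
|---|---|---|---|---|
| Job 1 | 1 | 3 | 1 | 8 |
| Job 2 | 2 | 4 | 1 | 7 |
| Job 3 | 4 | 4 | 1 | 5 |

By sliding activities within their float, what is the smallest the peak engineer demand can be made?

4

Early-start (Job 1@1, Job 2@1, Job 3@1) gives peak 11: d1:11  d2:8  d3:4  d4:4  d5:0  d6:0  d7:0  d8:0.
Shift Job 2→2, Job 3→4.
Schedule Job 1@1, Job 2@2, Job 3@4: d1:3  d2:4  d3:4  d4:4  d5:4  d6:4  d7:4  d8:0 — peak 4.
Total engineer-days = 27 over 8 days ⇒ peak ≥ ⌈27/8⌉ = 4, so 4 is optimal.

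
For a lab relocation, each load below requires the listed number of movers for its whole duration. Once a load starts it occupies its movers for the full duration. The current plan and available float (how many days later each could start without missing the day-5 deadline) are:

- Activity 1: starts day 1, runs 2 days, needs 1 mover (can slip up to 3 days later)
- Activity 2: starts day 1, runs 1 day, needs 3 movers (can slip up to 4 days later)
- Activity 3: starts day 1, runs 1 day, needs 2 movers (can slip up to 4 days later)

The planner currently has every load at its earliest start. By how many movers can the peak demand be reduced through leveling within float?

Early-start peak: d1:6  d2:1  d3:0  d4:0  d5:0 ⇒ 6.
Leveled (Activity 1@1, Activity 2@3, Activity 3@1): d1:3  d2:1  d3:3  d4:0  d5:0 ⇒ 3.
Reduction 6 − 3 = 3.

3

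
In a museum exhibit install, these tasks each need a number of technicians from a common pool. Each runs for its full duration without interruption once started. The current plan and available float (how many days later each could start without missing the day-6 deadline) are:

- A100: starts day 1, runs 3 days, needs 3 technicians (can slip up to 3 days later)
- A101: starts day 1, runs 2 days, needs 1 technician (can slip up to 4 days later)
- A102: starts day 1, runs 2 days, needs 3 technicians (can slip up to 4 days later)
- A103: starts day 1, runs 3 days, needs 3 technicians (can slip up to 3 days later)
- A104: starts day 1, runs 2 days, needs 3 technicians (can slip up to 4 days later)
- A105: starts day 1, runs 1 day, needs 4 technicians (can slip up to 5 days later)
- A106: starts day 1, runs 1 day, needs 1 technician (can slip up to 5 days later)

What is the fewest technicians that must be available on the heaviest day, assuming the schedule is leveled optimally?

7

Early-start (A100@1, A101@1, A102@1, A103@1, A104@1, A105@1, A106@1) gives peak 18: d1:18  d2:13  d3:6  d4:0  d5:0  d6:0.
Shift A103→3, A104→4, A105→6, A106→3.
Schedule A100@1, A101@1, A102@1, A103@3, A104@4, A105@6, A106@3: d1:7  d2:7  d3:7  d4:6  d5:6  d6:4 — peak 7.
Total technician-days = 37 over 6 days ⇒ peak ≥ ⌈37/6⌉ = 7, so 7 is optimal.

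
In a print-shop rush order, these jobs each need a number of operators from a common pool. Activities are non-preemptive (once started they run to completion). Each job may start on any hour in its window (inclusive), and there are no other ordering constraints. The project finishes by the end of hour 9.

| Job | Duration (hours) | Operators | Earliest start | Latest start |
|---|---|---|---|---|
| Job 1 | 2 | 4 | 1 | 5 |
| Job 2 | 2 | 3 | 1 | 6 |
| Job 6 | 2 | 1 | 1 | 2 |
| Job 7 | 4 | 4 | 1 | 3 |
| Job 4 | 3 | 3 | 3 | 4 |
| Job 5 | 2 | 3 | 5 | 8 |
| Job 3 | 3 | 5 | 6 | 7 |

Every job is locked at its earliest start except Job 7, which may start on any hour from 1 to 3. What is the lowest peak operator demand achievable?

12

Job 7@1: h1:12  h2:12  h3:7  h4:7  h5:6  h6:8  h7:5  h8:5  h9:0 → peak 12
Job 7@2: h1:8  h2:12  h3:7  h4:7  h5:10  h6:8  h7:5  h8:5  h9:0 → peak 12
Job 7@3: h1:8  h2:8  h3:7  h4:7  h5:10  h6:12  h7:5  h8:5  h9:0 → peak 12
Best is Job 7@1, peak 12.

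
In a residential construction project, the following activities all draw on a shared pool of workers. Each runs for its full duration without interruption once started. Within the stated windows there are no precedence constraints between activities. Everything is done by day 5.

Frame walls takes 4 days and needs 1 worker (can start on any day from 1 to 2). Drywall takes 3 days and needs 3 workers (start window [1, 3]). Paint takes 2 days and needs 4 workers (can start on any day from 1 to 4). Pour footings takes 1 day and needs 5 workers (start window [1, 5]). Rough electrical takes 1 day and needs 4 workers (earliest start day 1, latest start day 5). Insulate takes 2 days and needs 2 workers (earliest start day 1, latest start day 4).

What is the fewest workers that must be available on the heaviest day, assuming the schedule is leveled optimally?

Early-start (Frame walls@1, Drywall@1, Paint@1, Pour footings@1, Rough electrical@1, Insulate@1) gives peak 19: d1:19  d2:10  d3:4  d4:1  d5:0.
Shift Pour footings→4, Rough electrical→3, Insulate→4.
Schedule Frame walls@1, Drywall@1, Paint@1, Pour footings@4, Rough electrical@3, Insulate@4: d1:8  d2:8  d3:8  d4:8  d5:2 — peak 8.

8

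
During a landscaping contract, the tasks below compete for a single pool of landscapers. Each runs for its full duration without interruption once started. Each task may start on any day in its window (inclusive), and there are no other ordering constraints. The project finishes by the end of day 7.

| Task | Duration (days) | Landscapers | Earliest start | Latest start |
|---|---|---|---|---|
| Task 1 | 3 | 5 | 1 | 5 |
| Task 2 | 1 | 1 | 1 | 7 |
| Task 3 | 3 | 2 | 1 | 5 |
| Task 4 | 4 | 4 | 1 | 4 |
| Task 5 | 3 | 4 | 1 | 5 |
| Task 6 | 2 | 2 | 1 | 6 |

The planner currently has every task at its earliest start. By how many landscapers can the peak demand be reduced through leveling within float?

9

Early-start peak: d1:18  d2:17  d3:15  d4:4  d5:0  d6:0  d7:0 ⇒ 18.
Leveled (Task 1@1, Task 2@1, Task 3@1, Task 4@4, Task 5@4, Task 6@2): d1:8  d2:9  d3:9  d4:8  d5:8  d6:8  d7:4 ⇒ 9.
Reduction 18 − 9 = 9.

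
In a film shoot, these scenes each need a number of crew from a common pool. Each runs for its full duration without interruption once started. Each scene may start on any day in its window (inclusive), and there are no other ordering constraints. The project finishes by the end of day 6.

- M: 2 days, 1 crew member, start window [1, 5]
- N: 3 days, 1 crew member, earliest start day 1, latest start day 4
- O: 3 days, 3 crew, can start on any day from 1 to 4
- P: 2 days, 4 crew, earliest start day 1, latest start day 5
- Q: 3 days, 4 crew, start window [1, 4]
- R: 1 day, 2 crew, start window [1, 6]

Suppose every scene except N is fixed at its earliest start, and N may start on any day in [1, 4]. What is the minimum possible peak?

N@1: d1:15  d2:13  d3:8  d4:0  d5:0  d6:0 → peak 15
N@2: d1:14  d2:13  d3:8  d4:1  d5:0  d6:0 → peak 14
N@3: d1:14  d2:12  d3:8  d4:1  d5:1  d6:0 → peak 14
N@4: d1:14  d2:12  d3:7  d4:1  d5:1  d6:1 → peak 14
Best is N@2, peak 14.

14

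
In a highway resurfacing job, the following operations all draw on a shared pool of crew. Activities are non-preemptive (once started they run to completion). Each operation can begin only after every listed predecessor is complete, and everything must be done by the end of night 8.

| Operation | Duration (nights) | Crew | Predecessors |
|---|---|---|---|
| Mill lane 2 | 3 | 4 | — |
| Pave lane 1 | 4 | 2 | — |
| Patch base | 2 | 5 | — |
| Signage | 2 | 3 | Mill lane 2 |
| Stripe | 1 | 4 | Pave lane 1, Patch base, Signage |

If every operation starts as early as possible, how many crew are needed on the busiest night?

Early-start schedule: Mill lane 2@1, Pave lane 1@1, Patch base@1, Signage@4, Stripe@6.
Load per night: night 1: 11, night 2: 11, night 3: 6, night 4: 5, night 5: 3, night 6: 4, night 7: 0, night 8: 0.
Peak is 11.

11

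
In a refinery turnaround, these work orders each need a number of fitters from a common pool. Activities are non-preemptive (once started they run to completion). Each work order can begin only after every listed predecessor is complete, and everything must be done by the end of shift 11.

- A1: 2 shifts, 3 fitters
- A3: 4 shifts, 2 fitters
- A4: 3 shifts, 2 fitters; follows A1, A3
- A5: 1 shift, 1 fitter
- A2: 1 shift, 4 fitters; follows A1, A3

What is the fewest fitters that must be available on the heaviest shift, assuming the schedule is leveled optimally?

4

Early-start (A1@1, A3@1, A4@5, A5@1, A2@5) gives peak 6: s1:6  s2:5  s3:2  s4:2  s5:6  s6:2  s7:2  s8:0  s9:0  s10:0  s11:0.
Shift A3→3, A4→7, A2→10.
Schedule A1@1, A3@3, A4@7, A5@1, A2@10: s1:4  s2:3  s3:2  s4:2  s5:2  s6:2  s7:2  s8:2  s9:2  s10:4  s11:0 — peak 4.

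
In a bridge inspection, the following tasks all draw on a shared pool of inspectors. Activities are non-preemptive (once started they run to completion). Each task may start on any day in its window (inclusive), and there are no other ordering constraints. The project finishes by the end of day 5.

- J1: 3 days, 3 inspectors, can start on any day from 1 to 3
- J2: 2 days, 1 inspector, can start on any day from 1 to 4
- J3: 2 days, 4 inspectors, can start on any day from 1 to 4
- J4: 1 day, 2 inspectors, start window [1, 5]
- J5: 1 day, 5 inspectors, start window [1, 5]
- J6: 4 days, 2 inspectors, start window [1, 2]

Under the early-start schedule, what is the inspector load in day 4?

At early start, day 4 has: J6.
Demand: 2 = 2.

2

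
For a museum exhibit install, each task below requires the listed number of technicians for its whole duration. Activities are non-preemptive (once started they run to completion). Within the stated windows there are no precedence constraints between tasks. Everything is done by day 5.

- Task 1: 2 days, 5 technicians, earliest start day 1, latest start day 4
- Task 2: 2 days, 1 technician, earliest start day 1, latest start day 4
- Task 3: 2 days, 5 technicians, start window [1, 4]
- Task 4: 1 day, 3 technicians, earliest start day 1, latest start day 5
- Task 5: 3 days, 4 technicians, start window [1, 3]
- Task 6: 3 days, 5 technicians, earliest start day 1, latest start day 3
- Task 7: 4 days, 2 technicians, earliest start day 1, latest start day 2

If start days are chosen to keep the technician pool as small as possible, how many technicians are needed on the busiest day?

12

Early-start (Task 1@1, Task 2@1, Task 3@1, Task 4@1, Task 5@1, Task 6@1, Task 7@1) gives peak 25: d1:25  d2:22  d3:11  d4:2  d5:0.
Shift Task 2→2, Task 3→4, Task 6→3, Task 7→2.
Schedule Task 1@1, Task 2@2, Task 3@4, Task 4@1, Task 5@1, Task 6@3, Task 7@2: d1:12  d2:12  d3:12  d4:12  d5:12 — peak 12.
Total technician-days = 60 over 5 days ⇒ peak ≥ ⌈60/5⌉ = 12, so 12 is optimal.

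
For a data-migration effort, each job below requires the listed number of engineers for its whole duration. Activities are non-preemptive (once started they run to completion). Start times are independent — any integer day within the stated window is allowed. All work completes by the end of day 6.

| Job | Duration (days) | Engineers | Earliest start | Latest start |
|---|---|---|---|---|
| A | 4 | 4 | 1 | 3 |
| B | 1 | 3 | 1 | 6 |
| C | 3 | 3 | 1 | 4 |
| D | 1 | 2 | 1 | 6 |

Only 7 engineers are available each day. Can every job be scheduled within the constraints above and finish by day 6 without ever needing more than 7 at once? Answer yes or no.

yes

Schedule A@1, B@1, C@2, D@5: d1:7  d2:7  d3:7  d4:7  d5:2  d6:0 — peak 7 ≤ 7.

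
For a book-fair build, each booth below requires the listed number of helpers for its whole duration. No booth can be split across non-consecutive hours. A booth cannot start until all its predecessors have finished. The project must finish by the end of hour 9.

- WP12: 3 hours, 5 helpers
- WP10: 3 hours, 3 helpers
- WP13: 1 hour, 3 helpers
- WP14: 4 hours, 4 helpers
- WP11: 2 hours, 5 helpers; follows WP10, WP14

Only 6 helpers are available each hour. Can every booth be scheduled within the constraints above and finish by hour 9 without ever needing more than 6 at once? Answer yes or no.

no

The minimum achievable peak is 7; 6 < 7, so no feasible schedule stays within the cap.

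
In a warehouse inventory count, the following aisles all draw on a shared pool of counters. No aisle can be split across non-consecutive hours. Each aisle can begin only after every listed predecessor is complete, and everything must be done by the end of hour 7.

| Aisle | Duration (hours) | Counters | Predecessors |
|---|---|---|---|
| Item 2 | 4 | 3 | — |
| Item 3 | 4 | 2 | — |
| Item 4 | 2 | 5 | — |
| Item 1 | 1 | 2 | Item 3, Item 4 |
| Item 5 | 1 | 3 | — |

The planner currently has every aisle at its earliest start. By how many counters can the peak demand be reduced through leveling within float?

8

Early-start peak: h1:13  h2:10  h3:5  h4:5  h5:2  h6:0  h7:0 ⇒ 13.
Leveled (Item 2@1, Item 3@1, Item 4@5, Item 1@7, Item 5@7): h1:5  h2:5  h3:5  h4:5  h5:5  h6:5  h7:5 ⇒ 5.
Reduction 13 − 5 = 8.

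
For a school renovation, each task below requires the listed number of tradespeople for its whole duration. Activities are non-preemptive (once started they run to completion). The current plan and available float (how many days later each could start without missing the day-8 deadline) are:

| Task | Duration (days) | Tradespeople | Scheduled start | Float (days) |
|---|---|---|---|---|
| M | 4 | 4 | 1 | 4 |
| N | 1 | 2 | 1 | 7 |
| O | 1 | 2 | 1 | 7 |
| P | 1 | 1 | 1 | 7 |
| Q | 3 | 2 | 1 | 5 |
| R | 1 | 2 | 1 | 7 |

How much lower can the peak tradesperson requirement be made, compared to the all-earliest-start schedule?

9

Early-start peak: d1:13  d2:6  d3:6  d4:4  d5:0  d6:0  d7:0  d8:0 ⇒ 13.
Leveled (M@1, N@5, O@5, P@6, Q@6, R@7): d1:4  d2:4  d3:4  d4:4  d5:4  d6:3  d7:4  d8:2 ⇒ 4.
Reduction 13 − 4 = 9.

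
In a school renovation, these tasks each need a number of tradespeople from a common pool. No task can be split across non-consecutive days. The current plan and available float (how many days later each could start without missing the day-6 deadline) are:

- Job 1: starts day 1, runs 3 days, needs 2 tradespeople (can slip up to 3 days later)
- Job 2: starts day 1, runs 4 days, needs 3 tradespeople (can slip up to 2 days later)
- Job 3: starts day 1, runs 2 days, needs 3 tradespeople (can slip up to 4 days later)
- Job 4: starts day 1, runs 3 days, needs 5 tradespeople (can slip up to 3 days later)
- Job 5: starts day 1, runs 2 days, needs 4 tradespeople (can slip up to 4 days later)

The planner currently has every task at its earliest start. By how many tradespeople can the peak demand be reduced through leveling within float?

Early-start peak: d1:17  d2:17  d3:10  d4:3  d5:0  d6:0 ⇒ 17.
Leveled (Job 1@1, Job 2@1, Job 3@1, Job 4@4, Job 5@5): d1:8  d2:8  d3:5  d4:8  d5:9  d6:9 ⇒ 9.
Reduction 17 − 9 = 8.

8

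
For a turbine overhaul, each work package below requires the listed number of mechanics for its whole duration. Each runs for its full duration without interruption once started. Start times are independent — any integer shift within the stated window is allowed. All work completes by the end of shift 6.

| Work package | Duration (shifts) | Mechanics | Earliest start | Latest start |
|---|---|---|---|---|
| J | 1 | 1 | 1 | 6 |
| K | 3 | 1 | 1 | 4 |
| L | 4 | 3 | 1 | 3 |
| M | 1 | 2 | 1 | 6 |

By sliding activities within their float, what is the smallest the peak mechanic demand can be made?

4

Early-start (J@1, K@1, L@1, M@1) gives peak 7: s1:7  s2:4  s3:4  s4:3  s5:0  s6:0.
Shift L→2.
Schedule J@1, K@1, L@2, M@1: s1:4  s2:4  s3:4  s4:3  s5:3  s6:0 — peak 4.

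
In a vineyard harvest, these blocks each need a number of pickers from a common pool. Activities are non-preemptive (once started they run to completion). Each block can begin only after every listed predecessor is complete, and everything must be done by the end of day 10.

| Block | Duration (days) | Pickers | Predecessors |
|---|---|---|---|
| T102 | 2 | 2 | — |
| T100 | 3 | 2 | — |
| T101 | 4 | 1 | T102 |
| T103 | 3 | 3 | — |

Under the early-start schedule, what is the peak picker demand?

7

Early-start schedule: T102@1, T100@1, T101@3, T103@1.
Load per day: day 1: 7, day 2: 7, day 3: 6, day 4: 1, day 5: 1, day 6: 1, day 7: 0, day 8: 0, day 9: 0, day 10: 0.
Peak is 7.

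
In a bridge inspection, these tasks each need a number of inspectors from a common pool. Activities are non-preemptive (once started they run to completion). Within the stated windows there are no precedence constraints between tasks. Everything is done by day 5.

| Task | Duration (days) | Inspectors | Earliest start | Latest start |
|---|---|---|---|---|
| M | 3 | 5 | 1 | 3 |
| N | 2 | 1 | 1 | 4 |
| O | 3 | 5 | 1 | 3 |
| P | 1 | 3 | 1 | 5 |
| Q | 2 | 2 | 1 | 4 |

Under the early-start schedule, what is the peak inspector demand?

Early-start schedule: M@1, N@1, O@1, P@1, Q@1.
Load per day: day 1: 16, day 2: 13, day 3: 10, day 4: 0, day 5: 0.
Peak is 16.

16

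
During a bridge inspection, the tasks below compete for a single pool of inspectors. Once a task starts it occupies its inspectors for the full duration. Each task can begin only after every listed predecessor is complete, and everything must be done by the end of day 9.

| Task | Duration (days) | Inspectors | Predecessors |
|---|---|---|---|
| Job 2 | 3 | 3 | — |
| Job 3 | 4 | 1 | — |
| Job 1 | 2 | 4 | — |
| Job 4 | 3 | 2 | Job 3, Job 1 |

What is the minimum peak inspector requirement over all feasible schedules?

Early-start (Job 2@1, Job 3@1, Job 1@1, Job 4@5) gives peak 8: d1:8  d2:8  d3:4  d4:1  d5:2  d6:2  d7:2  d8:0  d9:0.
Shift Job 1→5, Job 4→7.
Schedule Job 2@1, Job 3@1, Job 1@5, Job 4@7: d1:4  d2:4  d3:4  d4:1  d5:4  d6:4  d7:2  d8:2  d9:2 — peak 4.

4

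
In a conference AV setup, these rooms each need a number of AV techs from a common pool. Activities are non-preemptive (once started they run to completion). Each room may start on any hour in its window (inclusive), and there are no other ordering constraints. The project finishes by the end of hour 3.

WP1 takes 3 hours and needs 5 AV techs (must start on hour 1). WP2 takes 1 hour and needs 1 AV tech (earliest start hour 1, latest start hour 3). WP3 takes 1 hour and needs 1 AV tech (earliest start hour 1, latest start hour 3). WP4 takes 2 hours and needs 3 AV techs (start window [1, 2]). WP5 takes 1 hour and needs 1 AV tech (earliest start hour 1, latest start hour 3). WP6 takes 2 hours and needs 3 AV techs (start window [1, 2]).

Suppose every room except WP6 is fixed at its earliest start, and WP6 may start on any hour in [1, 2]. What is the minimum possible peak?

11

WP6@1: h1:14  h2:11  h3:5 → peak 14
WP6@2: h1:11  h2:11  h3:8 → peak 11
Best is WP6@2, peak 11.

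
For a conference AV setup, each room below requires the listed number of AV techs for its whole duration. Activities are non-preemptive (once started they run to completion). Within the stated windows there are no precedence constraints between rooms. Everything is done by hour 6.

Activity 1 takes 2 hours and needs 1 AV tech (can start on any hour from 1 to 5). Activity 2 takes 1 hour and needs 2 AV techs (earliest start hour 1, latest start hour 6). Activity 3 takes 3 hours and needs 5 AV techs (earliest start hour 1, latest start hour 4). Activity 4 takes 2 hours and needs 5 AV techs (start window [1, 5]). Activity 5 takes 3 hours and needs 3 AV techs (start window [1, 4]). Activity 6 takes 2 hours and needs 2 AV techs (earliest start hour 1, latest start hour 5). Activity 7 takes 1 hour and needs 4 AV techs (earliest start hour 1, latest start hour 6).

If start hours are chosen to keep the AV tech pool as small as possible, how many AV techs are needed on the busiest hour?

Early-start (Activity 1@1, Activity 2@1, Activity 3@1, Activity 4@1, Activity 5@1, Activity 6@1, Activity 7@1) gives peak 22: h1:22  h2:16  h3:8  h4:0  h5:0  h6:0.
Shift Activity 4→4, Activity 5→4, Activity 6→2, Activity 7→6.
Schedule Activity 1@1, Activity 2@1, Activity 3@1, Activity 4@4, Activity 5@4, Activity 6@2, Activity 7@6: h1:8  h2:8  h3:7  h4:8  h5:8  h6:7 — peak 8.
Total AV tech-hours = 46 over 6 hours ⇒ peak ≥ ⌈46/6⌉ = 8, so 8 is optimal.

8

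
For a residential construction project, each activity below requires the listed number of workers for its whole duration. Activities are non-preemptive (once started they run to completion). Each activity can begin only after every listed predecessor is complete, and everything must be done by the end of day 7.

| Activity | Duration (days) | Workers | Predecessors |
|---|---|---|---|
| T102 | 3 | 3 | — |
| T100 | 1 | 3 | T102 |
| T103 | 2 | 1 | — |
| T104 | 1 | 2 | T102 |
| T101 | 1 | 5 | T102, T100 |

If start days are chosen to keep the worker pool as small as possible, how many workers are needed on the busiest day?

5

Schedule T102@1, T100@4, T103@1, T104@4, T101@5: d1:4  d2:4  d3:3  d4:5  d5:5  d6:0  d7:0 — peak 5.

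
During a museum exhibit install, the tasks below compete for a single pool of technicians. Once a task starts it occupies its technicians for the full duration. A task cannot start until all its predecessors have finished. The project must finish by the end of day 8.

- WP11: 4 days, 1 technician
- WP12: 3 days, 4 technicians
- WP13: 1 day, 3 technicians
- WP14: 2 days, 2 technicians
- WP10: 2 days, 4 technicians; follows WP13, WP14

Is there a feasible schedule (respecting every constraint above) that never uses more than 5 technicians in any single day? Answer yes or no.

Schedule WP11@1, WP12@1, WP13@4, WP14@5, WP10@7: d1:5  d2:5  d3:5  d4:4  d5:2  d6:2  d7:4  d8:4 — peak 5 ≤ 5.

yes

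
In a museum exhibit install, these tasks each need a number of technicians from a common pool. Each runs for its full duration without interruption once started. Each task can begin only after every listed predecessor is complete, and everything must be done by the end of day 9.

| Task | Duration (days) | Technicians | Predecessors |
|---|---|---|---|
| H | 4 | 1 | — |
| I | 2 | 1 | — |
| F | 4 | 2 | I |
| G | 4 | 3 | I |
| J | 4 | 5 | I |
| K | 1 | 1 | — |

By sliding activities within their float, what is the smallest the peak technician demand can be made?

10

Early-start (H@1, I@1, F@3, G@3, J@3, K@1) gives peak 11: d1:3  d2:2  d3:11  d4:11  d5:10  d6:10  d7:0  d8:0  d9:0.
Shift J→5.
Schedule H@1, I@1, F@3, G@3, J@5, K@1: d1:3  d2:2  d3:6  d4:6  d5:10  d6:10  d7:5  d8:5  d9:0 — peak 10.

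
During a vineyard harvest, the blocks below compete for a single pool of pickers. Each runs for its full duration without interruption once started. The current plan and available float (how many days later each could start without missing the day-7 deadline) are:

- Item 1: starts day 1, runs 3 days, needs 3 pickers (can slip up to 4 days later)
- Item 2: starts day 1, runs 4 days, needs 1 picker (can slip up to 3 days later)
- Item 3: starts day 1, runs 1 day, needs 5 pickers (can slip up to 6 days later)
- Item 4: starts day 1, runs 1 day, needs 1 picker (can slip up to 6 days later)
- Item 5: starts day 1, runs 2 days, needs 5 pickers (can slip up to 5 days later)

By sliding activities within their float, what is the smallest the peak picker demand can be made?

5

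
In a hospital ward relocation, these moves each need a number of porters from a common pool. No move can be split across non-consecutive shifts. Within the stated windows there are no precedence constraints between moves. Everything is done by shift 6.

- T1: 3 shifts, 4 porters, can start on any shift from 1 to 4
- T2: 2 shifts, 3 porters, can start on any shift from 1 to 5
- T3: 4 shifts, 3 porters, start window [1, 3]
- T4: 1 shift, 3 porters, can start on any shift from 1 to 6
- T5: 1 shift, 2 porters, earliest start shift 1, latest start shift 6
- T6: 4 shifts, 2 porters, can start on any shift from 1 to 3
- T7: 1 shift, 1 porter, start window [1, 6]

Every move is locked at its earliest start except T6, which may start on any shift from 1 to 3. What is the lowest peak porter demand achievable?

16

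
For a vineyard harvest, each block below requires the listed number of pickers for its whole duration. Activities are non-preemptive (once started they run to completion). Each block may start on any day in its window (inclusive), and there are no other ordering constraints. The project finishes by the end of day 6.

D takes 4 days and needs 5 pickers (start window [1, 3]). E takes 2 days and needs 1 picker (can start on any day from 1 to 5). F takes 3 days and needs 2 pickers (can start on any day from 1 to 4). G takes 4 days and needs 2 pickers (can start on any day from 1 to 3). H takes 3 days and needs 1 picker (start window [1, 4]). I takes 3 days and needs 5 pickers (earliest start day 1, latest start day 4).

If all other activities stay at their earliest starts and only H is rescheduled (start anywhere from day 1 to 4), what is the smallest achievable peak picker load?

15

H@1: d1:16  d2:16  d3:15  d4:7  d5:0  d6:0 → peak 16
H@2: d1:15  d2:16  d3:15  d4:8  d5:0  d6:0 → peak 16
H@3: d1:15  d2:15  d3:15  d4:8  d5:1  d6:0 → peak 15
H@4: d1:15  d2:15  d3:14  d4:8  d5:1  d6:1 → peak 15
Best is H@3, peak 15.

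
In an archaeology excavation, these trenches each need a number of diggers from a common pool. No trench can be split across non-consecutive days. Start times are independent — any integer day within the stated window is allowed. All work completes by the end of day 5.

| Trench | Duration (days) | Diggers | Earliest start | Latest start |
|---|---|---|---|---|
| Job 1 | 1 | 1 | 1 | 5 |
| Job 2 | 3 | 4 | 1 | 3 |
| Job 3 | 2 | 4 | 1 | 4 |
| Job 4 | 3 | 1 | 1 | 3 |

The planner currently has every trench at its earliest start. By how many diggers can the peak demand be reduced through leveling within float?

5

Early-start peak: d1:10  d2:9  d3:5  d4:0  d5:0 ⇒ 10.
Leveled (Job 1@1, Job 2@1, Job 3@4, Job 4@2): d1:5  d2:5  d3:5  d4:5  d5:4 ⇒ 5.
Reduction 10 − 5 = 5.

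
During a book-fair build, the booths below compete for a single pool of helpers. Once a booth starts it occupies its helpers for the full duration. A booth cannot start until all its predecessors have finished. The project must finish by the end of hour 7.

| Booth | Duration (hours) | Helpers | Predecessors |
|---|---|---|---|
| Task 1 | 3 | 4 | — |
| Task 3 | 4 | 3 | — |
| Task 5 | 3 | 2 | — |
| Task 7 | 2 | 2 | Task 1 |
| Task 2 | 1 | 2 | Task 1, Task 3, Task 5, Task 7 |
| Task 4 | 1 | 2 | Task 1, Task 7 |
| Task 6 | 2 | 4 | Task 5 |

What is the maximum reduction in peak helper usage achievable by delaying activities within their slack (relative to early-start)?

0

Early-start peak: h1:9  h2:9  h3:9  h4:9  h5:6  h6:4  h7:0 ⇒ 9.
Leveled (Task 1@1, Task 3@1, Task 5@1, Task 7@4, Task 2@6, Task 4@6, Task 6@4): h1:9  h2:9  h3:9  h4:9  h5:6  h6:4  h7:0 ⇒ 9.
Reduction 9 − 9 = 0.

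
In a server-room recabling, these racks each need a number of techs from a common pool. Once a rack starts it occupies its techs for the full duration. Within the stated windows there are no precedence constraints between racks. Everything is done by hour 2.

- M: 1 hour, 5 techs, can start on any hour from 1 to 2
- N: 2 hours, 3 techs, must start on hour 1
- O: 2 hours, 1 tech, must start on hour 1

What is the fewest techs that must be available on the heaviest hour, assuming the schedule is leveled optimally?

9

Schedule M@1, N@1, O@1: h1:9  h2:4 — peak 9.
No arrangement of the 2 feasible schedules does better.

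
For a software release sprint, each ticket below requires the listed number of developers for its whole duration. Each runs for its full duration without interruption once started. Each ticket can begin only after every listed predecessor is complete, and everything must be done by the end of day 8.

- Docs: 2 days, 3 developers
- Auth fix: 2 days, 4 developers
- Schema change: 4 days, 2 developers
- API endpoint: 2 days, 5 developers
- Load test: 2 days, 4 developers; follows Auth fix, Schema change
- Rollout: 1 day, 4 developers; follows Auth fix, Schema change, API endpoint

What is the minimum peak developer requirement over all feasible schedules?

Early-start (Docs@1, Auth fix@1, Schema change@1, API endpoint@1, Load test@5, Rollout@5) gives peak 14: d1:14  d2:14  d3:2  d4:2  d5:8  d6:4  d7:0  d8:0.
Shift Docs→5, API endpoint→3, Rollout→7.
Schedule Docs@5, Auth fix@1, Schema change@1, API endpoint@3, Load test@5, Rollout@7: d1:6  d2:6  d3:7  d4:7  d5:7  d6:7  d7:4  d8:0 — peak 7.

7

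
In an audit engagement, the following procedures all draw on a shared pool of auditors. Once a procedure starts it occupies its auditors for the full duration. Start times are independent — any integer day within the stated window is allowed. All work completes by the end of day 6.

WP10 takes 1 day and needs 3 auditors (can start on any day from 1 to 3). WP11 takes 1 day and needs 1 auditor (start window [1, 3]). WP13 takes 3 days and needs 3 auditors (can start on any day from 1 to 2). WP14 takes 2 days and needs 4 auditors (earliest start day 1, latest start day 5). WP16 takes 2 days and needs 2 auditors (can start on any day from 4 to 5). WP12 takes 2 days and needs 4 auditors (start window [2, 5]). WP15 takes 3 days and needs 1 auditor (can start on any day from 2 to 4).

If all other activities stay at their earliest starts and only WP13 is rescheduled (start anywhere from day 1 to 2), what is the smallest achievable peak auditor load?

WP13@1: d1:11  d2:12  d3:8  d4:3  d5:2  d6:0 → peak 12
WP13@2: d1:8  d2:12  d3:8  d4:6  d5:2  d6:0 → peak 12
Best is WP13@1, peak 12.

12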